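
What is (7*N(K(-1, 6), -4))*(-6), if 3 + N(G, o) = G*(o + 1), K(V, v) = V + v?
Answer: 756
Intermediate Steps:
N(G, o) = -3 + G*(1 + o) (N(G, o) = -3 + G*(o + 1) = -3 + G*(1 + o))
(7*N(K(-1, 6), -4))*(-6) = (7*(-3 + (-1 + 6) + (-1 + 6)*(-4)))*(-6) = (7*(-3 + 5 + 5*(-4)))*(-6) = (7*(-3 + 5 - 20))*(-6) = (7*(-18))*(-6) = -126*(-6) = 756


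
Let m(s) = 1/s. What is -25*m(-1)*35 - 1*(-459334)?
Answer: 460209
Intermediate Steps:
m(s) = 1/s
-25*m(-1)*35 - 1*(-459334) = -25/(-1)*35 - 1*(-459334) = -25*(-1)*35 + 459334 = 25*35 + 459334 = 875 + 459334 = 460209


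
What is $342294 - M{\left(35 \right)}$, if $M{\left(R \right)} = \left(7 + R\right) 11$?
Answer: $341832$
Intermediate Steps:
$M{\left(R \right)} = 77 + 11 R$
$342294 - M{\left(35 \right)} = 342294 - \left(77 + 11 \cdot 35\right) = 342294 - \left(77 + 385\right) = 342294 - 462 = 341832$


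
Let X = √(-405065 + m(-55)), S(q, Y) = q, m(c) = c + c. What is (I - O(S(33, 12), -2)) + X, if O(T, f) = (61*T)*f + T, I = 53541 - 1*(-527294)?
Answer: 584828 + 5*I*√16207 ≈ 5.8483e+5 + 636.53*I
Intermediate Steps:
m(c) = 2*c
I = 580835 (I = 53541 + 527294 = 580835)
O(T, f) = T + 61*T*f (O(T, f) = 61*T*f + T = T + 61*T*f)
X = 5*I*√16207 (X = √(-405065 + 2*(-55)) = √(-405065 - 110) = √(-405175) = 5*I*√16207 ≈ 636.53*I)
(I - O(S(33, 12), -2)) + X = (580835 - 33*(1 + 61*(-2))) + 5*I*√16207 = (580835 - 33*(1 - 122)) + 5*I*√16207 = (580835 - 33*(-121)) + 5*I*√16207 = (580835 - 1*(-3993)) + 5*I*√16207 = (580835 + 3993) + 5*I*√16207 = 584828 + 5*I*√16207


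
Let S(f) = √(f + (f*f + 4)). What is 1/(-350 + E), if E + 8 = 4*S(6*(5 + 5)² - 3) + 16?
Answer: 9/147242 + √357010/1398799 ≈ 0.00048828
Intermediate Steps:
S(f) = √(4 + f + f²) (S(f) = √(f + (f² + 4)) = √(f + (4 + f²)) = √(4 + f + f²))
E = 8 + 4*√357010 (E = -8 + (4*√(4 + (6*(5 + 5)² - 3) + (6*(5 + 5)² - 3)²) + 16) = -8 + (4*√(4 + (6*10² - 3) + (6*10² - 3)²) + 16) = -8 + (4*√(4 + (6*100 - 3) + (6*100 - 3)²) + 16) = -8 + (4*√(4 + (600 - 3) + (600 - 3)²) + 16) = -8 + (4*√(4 + 597 + 597²) + 16) = -8 + (4*√(4 + 597 + 356409) + 16) = -8 + (4*√357010 + 16) = -8 + (16 + 4*√357010) = 8 + 4*√357010 ≈ 2398.0)
1/(-350 + E) = 1/(-350 + (8 + 4*√357010)) = 1/(-342 + 4*√357010)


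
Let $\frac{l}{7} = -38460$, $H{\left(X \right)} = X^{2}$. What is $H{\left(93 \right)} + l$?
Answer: $-260571$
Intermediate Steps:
$l = -269220$ ($l = 7 \left(-38460\right) = -269220$)
$H{\left(93 \right)} + l = 93^{2} - 269220 = 8649 - 269220 = -260571$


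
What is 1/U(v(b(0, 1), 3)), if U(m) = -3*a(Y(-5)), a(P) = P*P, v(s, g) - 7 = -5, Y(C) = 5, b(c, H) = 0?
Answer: -1/75 ≈ -0.013333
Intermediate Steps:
v(s, g) = 2 (v(s, g) = 7 - 5 = 2)
a(P) = P²
U(m) = -75 (U(m) = -3*5² = -3*25 = -75)
1/U(v(b(0, 1), 3)) = 1/(-75) = -1/75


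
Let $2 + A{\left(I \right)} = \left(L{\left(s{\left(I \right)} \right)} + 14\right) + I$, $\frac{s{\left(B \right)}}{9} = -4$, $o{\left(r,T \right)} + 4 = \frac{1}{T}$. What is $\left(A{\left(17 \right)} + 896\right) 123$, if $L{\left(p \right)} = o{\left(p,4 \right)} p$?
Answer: $130380$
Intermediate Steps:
$o{\left(r,T \right)} = -4 + \frac{1}{T}$
$s{\left(B \right)} = -36$ ($s{\left(B \right)} = 9 \left(-4\right) = -36$)
$L{\left(p \right)} = - \frac{15 p}{4}$ ($L{\left(p \right)} = \left(-4 + \frac{1}{4}\right) p = - \frac{15 p}{4}$)
$A{\left(I \right)} = 147 + I$ ($A{\left(I \right)} = -2 + \left(\left(\left(- \frac{15}{4}\right) \left(-36\right) + 14\right) + I\right) = -2 + \left(\left(135 + 14\right) + I\right) = -2 + \left(149 + I\right) = 147 + I$)
$\left(A{\left(17 \right)} + 896\right) 123 = \left(\left(147 + 17\right) + 896\right) 123 = \left(164 + 896\right) 123 = 1060 \cdot 123 = 130380$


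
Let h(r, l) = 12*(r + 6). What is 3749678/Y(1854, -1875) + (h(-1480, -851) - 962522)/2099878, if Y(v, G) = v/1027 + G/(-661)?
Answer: 7837459610066819/9702295401 ≈ 8.0779e+5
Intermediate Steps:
h(r, l) = 72 + 12*r (h(r, l) = 12*(6 + r) = 72 + 12*r)
Y(v, G) = -G/661 + v/1027 (Y(v, G) = v*(1/1027) + G*(-1/661) = v/1027 - G/661 = -G/661 + v/1027)
3749678/Y(1854, -1875) + (h(-1480, -851) - 962522)/2099878 = 3749678/(-1/661*(-1875) + (1/1027)*1854) + ((72 + 12*(-1480)) - 962522)/2099878 = 3749678/(1875/661 + 1854/1027) + ((72 - 17760) - 962522)*(1/2099878) = 3749678/(3151119/678847) + (-17688 - 962522)*(1/2099878) = 3749678*(678847/3151119) - 980210*1/2099878 = 2545457661266/3151119 - 44555/95449 = 7837459610066819/9702295401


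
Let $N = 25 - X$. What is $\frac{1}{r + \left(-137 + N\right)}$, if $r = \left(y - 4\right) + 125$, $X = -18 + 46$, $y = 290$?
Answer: $\frac{1}{271} \approx 0.00369$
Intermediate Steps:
$X = 28$
$r = 411$ ($r = \left(290 - 4\right) + 125 = 286 + 125 = 411$)
$N = -3$ ($N = 25 - 28 = -3$)
$\frac{1}{r + \left(-137 + N\right)} = \frac{1}{411 - 140} = \frac{1}{271}$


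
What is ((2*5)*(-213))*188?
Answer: -400440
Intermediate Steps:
((2*5)*(-213))*188 = (10*(-213))*188 = -2130*188 = -400440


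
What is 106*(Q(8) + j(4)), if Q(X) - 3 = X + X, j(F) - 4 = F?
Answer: 2862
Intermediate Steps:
j(F) = 4 + F
Q(X) = 3 + 2*X (Q(X) = 3 + (X + X) = 3 + 2*X)
106*(Q(8) + j(4)) = 106*((3 + 2*8) + (4 + 4)) = 106*((3 + 16) + 8) = 106*(19 + 8) = 106*27 = 2862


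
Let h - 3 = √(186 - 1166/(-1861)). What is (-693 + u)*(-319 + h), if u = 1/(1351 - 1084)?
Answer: 58469480/267 - 5180840*√824423/496887 ≈ 2.0952e+5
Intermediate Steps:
u = 1/267 ≈ 0.0037453
h = 3 + 28*√824423/1861 (h = 3 + √(186 - 1166/(-1861)) = 3 + √(186 - 1166*(-1/1861)) = 3 + √(186 + 1166/1861) = 3 + √(347312/1861) = 3 + 28*√824423/1861 ≈ 16.661)
(-693 + u)*(-319 + h) = (-693 + 1/267)*(-319 + (3 + 28*√824423/1861)) = -185030*(-316 + 28*√824423/1861)/267 = 58469480/267 - 5180840*√824423/496887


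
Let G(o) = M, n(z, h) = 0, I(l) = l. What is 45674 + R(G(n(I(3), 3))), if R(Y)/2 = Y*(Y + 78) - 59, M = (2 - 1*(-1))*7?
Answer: 49714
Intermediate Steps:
M = 21 (M = (2 + 1)*7 = 3*7 = 21)
G(o) = 21
R(Y) = -118 + 2*Y*(78 + Y) (R(Y) = 2*(Y*(Y + 78) - 59) = 2*(Y*(78 + Y) - 59) = 2*(-59 + Y*(78 + Y)) = -118 + 2*Y*(78 + Y))
45674 + R(G(n(I(3), 3))) = 45674 + (-118 + 2*21**2 + 156*21) = 45674 + (-118 + 2*441 + 3276) = 45674 + (-118 + 882 + 3276) = 45674 + 4040 = 49714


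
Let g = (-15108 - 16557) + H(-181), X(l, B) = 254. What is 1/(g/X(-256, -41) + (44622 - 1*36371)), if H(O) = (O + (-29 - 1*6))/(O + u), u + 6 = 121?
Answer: 2794/22705015 ≈ 0.00012306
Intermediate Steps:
u = 115 (u = -6 + 121 = 115)
H(O) = (-35 + O)/(115 + O) (H(O) = (O + (-29 - 1*6))/(O + 115) = (O + (-29 - 6))/(115 + O) = (O - 35)/(115 + O) = (-35 + O)/(115 + O))
g = -348279/11 (g = (-15108 - 16557) + (-35 - 181)/(115 - 181) = -31665 - 216/(-66) = -31665 - 1/66*(-216) = -31665 + 36/11 = -348279/11 ≈ -31662.)
1/(g/X(-256, -41) + (44622 - 1*36371)) = 1/(-348279/11/254 + (44622 - 1*36371)) = 1/(-348279/11*1/254 + (44622 - 36371)) = 1/(-348279/2794 + 8251) = 1/(22705015/2794) = 2794/22705015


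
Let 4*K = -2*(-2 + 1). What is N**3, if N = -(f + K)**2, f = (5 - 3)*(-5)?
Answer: -47045881/64 ≈ -7.3509e+5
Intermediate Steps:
K = 1/2 (K = (-2*(-2 + 1))/4 = (-2*(-1))/4 = (1/4)*2 = 1/2 ≈ 0.50000)
f = -10 (f = 2*(-5) = -10)
N = -361/4 (N = -(-10 + 1/2)**2 = -(-19/2)**2 = -1*361/4 = -361/4 ≈ -90.250)
N**3 = (-361/4)**3 = -47045881/64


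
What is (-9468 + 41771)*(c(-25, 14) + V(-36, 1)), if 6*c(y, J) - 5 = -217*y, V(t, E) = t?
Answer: 28071307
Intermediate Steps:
c(y, J) = ⅚ - 217*y/6 (c(y, J) = ⅚ + (-217*y)/6 = ⅚ - 217*y/6)
(-9468 + 41771)*(c(-25, 14) + V(-36, 1)) = (-9468 + 41771)*((⅚ - 217/6*(-25)) - 36) = 32303*((⅚ + 5425/6) - 36) = 32303*(905 - 36) = 32303*869 = 28071307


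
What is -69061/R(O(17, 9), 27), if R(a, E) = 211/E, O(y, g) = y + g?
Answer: -1864647/211 ≈ -8837.2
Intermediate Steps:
O(y, g) = g + y
-69061/R(O(17, 9), 27) = -69061/(211/27) = -69061/(211*(1/27)) = -69061/211/27 = -69061*27/211 = -1864647/211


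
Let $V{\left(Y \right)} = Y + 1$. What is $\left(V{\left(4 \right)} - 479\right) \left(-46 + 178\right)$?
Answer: $-62568$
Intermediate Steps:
$V{\left(Y \right)} = 1 + Y$
$\left(V{\left(4 \right)} - 479\right) \left(-46 + 178\right) = \left(\left(1 + 4\right) - 479\right) \left(-46 + 178\right) = \left(5 - 479\right) 132 = \left(-474\right) 132 = -62568$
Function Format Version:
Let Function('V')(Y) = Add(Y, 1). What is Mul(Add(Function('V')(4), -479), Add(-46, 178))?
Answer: -62568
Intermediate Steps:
Function('V')(Y) = Add(1, Y)
Mul(Add(Function('V')(4), -479), Add(-46, 178)) = Mul(Add(Add(1, 4), -479), Add(-46, 178)) = Mul(Add(5, -479), 132) = Mul(-474, 132) = -62568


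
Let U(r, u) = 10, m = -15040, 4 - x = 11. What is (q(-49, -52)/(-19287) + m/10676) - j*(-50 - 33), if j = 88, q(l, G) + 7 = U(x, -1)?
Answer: 125305167595/17159001 ≈ 7302.6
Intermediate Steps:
x = -7 (x = 4 - 1*11 = 4 - 11 = -7)
q(l, G) = 3 (q(l, G) = -7 + 10 = 3)
(q(-49, -52)/(-19287) + m/10676) - j*(-50 - 33) = (3/(-19287) - 15040/10676) - 88*(-50 - 33) = (3*(-1/19287) - 15040*1/10676) - 88*(-83) = (-1/6429 - 3760/2669) - 1*(-7304) = -24175709/17159001 + 7304 = 125305167595/17159001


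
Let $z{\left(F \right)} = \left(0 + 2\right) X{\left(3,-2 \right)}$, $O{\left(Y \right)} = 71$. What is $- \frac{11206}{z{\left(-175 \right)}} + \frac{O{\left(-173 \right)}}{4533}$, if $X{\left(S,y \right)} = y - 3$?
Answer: $\frac{25398754}{22665} \approx 1120.6$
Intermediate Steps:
$X{\left(S,y \right)} = -3 + y$ ($X{\left(S,y \right)} = y - 3 = -3 + y$)
$z{\left(F \right)} = -10$ ($z{\left(F \right)} = \left(0 + 2\right) \left(-3 - 2\right) = 2 \left(-5\right) = -10$)
$- \frac{11206}{z{\left(-175 \right)}} + \frac{O{\left(-173 \right)}}{4533} = - \frac{11206}{-10} + \frac{71}{4533} = \left(-11206\right) \left(- \frac{1}{10}\right) + 71 \cdot \frac{1}{4533} = \frac{5603}{5} + \frac{71}{4533} = \frac{25398754}{22665}$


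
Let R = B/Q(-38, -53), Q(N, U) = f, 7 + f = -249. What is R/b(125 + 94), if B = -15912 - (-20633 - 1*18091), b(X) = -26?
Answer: 5703/1664 ≈ 3.4273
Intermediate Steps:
f = -256 (f = -7 - 249 = -256)
Q(N, U) = -256
B = 22812 (B = -15912 - (-20633 - 18091) = -15912 - 1*(-38724) = -15912 + 38724 = 22812)
R = -5703/64 (R = 22812/(-256) = 22812*(-1/256) = -5703/64 ≈ -89.109)
R/b(125 + 94) = -5703/64/(-26) = -5703/64*(-1/26) = 5703/1664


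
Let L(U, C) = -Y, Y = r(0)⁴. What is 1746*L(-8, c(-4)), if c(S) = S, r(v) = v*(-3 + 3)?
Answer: 0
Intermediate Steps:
r(v) = 0 (r(v) = v*0 = 0)
Y = 0 (Y = 0⁴ = 0)
L(U, C) = 0 (L(U, C) = -1*0 = 0)
1746*L(-8, c(-4)) = 1746*0 = 0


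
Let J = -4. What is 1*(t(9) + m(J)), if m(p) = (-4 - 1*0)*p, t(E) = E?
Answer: 25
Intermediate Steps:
m(p) = -4*p (m(p) = (-4 + 0)*p = -4*p)
1*(t(9) + m(J)) = 1*(9 - 4*(-4)) = 1*(9 + 16) = 1*25 = 25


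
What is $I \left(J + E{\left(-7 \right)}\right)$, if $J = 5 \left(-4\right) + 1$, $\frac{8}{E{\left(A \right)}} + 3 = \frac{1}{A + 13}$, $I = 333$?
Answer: $- \frac{123543}{17} \approx -7267.2$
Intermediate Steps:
$E{\left(A \right)} = \frac{8}{-3 + \frac{1}{13 + A}}$ ($E{\left(A \right)} = \frac{8}{-3 + \frac{1}{A + 13}} = \frac{8}{-3 + \frac{1}{13 + A}}$)
$J = -19$ ($J = -20 + 1 = -19$)
$I \left(J + E{\left(-7 \right)}\right) = 333 \left(-19 + \frac{8 \left(-13 - -7\right)}{38 + 3 \left(-7\right)}\right) = 333 \left(-19 + \frac{8 \left(-13 + 7\right)}{38 - 21}\right) = 333 \left(-19 + 8 \cdot \frac{1}{17} \left(-6\right)\right) = 333 \left(-19 - \frac{48}{17}\right) = 333 \left(- \frac{371}{17}\right) = - \frac{123543}{17}$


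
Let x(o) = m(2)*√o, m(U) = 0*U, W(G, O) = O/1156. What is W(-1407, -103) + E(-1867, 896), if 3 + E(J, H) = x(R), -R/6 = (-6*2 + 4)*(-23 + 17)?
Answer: -3571/1156 ≈ -3.0891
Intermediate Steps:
W(G, O) = O/1156 (W(G, O) = O*(1/1156) = O/1156)
R = -288 (R = -6*(-6*2 + 4)*(-23 + 17) = -6*(-12 + 4)*(-6) = -(-48)*(-6) = -6*48 = -288)
m(U) = 0
x(o) = 0 (x(o) = 0*√o = 0)
E(J, H) = -3 (E(J, H) = -3 + 0 = -3)
W(-1407, -103) + E(-1867, 896) = (1/1156)*(-103) - 3 = -103/1156 - 3 = -3571/1156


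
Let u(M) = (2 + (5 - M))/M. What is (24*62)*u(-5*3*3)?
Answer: -25792/15 ≈ -1719.5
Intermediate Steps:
u(M) = (7 - M)/M
(24*62)*u(-5*3*3) = (24*62)*((7 - (-5*3)*3)/((-5*3*3))) = 1488*((7 - (-15)*3)/((-15*3))) = 1488*((7 - 1*(-45))/(-45)) = 1488*(-(7 + 45)/45) = 1488*(-1/45*52) = 1488*(-52/45) = -25792/15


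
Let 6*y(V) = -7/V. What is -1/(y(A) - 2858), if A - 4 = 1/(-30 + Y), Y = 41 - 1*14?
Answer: 22/62883 ≈ 0.00034986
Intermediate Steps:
Y = 27 (Y = 41 - 14 = 27)
A = 11/3 (A = 4 + 1/(-30 + 27) = 4 + 1/(-3) = 4 - ⅓ = 11/3 ≈ 3.6667)
y(V) = -7/(6*V) (y(V) = (-7/V)/6 = -7/(6*V))
-1/(y(A) - 2858) = -1/(-7/(6*11/3) - 2858) = -1/(-7/6*3/11 - 2858) = -1/(-7/22 - 2858) = -1/(-62883/22) = -1*(-22/62883) = 22/62883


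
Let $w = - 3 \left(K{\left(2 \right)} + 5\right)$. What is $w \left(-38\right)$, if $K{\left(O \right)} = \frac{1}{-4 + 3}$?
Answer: $456$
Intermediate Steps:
$K{\left(O \right)} = -1$ ($K{\left(O \right)} = \frac{1}{-1} = -1$)
$w = -12$ ($w = - 3 \left(-1 + 5\right) = \left(-3\right) 4 = -12$)
$w \left(-38\right) = \left(-12\right) \left(-38\right) = 456$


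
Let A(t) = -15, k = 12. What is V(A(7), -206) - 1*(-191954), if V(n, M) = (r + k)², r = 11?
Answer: 192483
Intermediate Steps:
V(n, M) = 529 (V(n, M) = (11 + 12)² = 23² = 529)
V(A(7), -206) - 1*(-191954) = 529 - 1*(-191954) = 529 + 191954 = 192483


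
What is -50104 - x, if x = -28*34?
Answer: -49152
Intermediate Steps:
x = -952
-50104 - x = -50104 - 1*(-952) = -50104 + 952 = -49152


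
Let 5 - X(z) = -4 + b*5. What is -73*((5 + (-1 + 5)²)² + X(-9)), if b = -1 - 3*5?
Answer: -38690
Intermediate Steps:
b = -16 (b = -1 - 15 = -16)
X(z) = 89 (X(z) = 5 - (-4 - 16*5) = 5 - (-4 - 80) = 5 - 1*(-84) = 5 + 84 = 89)
-73*((5 + (-1 + 5)²)² + X(-9)) = -73*((5 + (-1 + 5)²)² + 89) = -73*((5 + 4²)² + 89) = -73*((5 + 16)² + 89) = -73*(21² + 89) = -73*(441 + 89) = -73*530 = -38690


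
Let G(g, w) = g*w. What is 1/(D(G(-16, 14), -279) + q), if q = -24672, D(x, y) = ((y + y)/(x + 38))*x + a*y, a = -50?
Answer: -1/11394 ≈ -8.7766e-5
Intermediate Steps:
D(x, y) = -50*y + 2*x*y/(38 + x) (D(x, y) = ((y + y)/(x + 38))*x - 50*y = ((2*y)/(38 + x))*x - 50*y = (2*y/(38 + x))*x - 50*y = 2*x*y/(38 + x) - 50*y = -50*y + 2*x*y/(38 + x))
1/(D(G(-16, 14), -279) + q) = 1/(-4*(-279)*(475 + 12*(-16*14))/(38 - 16*14) - 24672) = 1/(-4*(-279)*(475 + 12*(-224))/(38 - 224) - 24672) = 1/(-4*(-279)*(475 - 2688)/(-186) - 24672) = 1/(-4*(-279)*(-1/186)*(-2213) - 24672) = 1/(13278 - 24672) = 1/(-11394) = -1/11394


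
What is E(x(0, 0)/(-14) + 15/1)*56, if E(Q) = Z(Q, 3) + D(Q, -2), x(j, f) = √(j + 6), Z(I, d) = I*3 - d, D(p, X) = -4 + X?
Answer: 2016 - 12*√6 ≈ 1986.6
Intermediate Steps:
Z(I, d) = -d + 3*I (Z(I, d) = 3*I - d = -d + 3*I)
x(j, f) = √(6 + j)
E(Q) = -9 + 3*Q (E(Q) = (-1*3 + 3*Q) + (-4 - 2) = (-3 + 3*Q) - 6 = -9 + 3*Q)
E(x(0, 0)/(-14) + 15/1)*56 = (-9 + 3*(√(6 + 0)/(-14) + 15/1))*56 = (-9 + 3*(√6*(-1/14) + 15*1))*56 = (-9 + 3*(-√6/14 + 15))*56 = (-9 + 3*(15 - √6/14))*56 = (-9 + (45 - 3*√6/14))*56 = (36 - 3*√6/14)*56 = 2016 - 12*√6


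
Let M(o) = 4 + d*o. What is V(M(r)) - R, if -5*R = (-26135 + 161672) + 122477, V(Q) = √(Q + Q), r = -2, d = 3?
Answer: 258014/5 + 2*I ≈ 51603.0 + 2.0*I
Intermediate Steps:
M(o) = 4 + 3*o
V(Q) = √2*√Q (V(Q) = √(2*Q) = √2*√Q)
R = -258014/5 (R = -((-26135 + 161672) + 122477)/5 = -(135537 + 122477)/5 = -⅕*258014 = -258014/5 ≈ -51603.)
V(M(r)) - R = √2*√(4 + 3*(-2)) - 1*(-258014/5) = √2*√(4 - 6) + 258014/5 = √2*√(-2) + 258014/5 = √2*(I*√2) + 258014/5 = 2*I + 258014/5 = 258014/5 + 2*I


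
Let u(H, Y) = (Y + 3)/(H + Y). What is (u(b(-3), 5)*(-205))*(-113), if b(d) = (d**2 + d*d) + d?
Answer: 9266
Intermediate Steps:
b(d) = d + 2*d**2 (b(d) = (d**2 + d**2) + d = 2*d**2 + d = d + 2*d**2)
u(H, Y) = (3 + Y)/(H + Y)
(u(b(-3), 5)*(-205))*(-113) = (((3 + 5)/(-3*(1 + 2*(-3)) + 5))*(-205))*(-113) = ((8/(-3*(1 - 6) + 5))*(-205))*(-113) = ((8/(-3*(-5) + 5))*(-205))*(-113) = ((8/(15 + 5))*(-205))*(-113) = ((8/20)*(-205))*(-113) = (((1/20)*8)*(-205))*(-113) = ((2/5)*(-205))*(-113) = -82*(-113) = 9266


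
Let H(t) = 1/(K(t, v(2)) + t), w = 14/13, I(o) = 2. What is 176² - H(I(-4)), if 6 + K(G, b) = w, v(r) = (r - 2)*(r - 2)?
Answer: 1177101/38 ≈ 30976.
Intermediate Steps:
v(r) = (-2 + r)² (v(r) = (-2 + r)*(-2 + r) = (-2 + r)²)
w = 14/13 (w = 14*(1/13) = 14/13 ≈ 1.0769)
K(G, b) = -64/13 (K(G, b) = -6 + 14/13 = -64/13)
H(t) = 1/(-64/13 + t)
176² - H(I(-4)) = 176² - 13/(-64 + 13*2) = 30976 - 13/(-64 + 26) = 30976 - 13/(-38) = 30976 - 13*(-1)/38 = 30976 - 1*(-13/38) = 30976 + 13/38 = 1177101/38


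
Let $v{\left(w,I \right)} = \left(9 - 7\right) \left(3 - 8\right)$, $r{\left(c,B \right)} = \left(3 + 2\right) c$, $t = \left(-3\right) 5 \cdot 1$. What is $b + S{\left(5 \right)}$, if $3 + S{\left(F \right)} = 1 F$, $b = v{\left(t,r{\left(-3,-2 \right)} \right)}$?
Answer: $-8$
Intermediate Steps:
$t = -15$ ($t = \left(-15\right) 1 = -15$)
$r{\left(c,B \right)} = 5 c$
$v{\left(w,I \right)} = -10$ ($v{\left(w,I \right)} = 2 \left(-5\right) = -10$)
$b = -10$
$S{\left(F \right)} = -3 + F$ ($S{\left(F \right)} = -3 + 1 F = -3 + F$)
$b + S{\left(5 \right)} = -10 + \left(-3 + 5\right) = -10 + 2 = -8$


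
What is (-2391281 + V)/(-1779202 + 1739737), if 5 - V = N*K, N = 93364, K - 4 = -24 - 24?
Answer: -343348/7893 ≈ -43.500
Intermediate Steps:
K = -44 (K = 4 + (-24 - 24) = 4 - 48 = -44)
V = 4108021 (V = 5 - 93364*(-44) = 5 - 1*(-4108016) = 5 + 4108016 = 4108021)
(-2391281 + V)/(-1779202 + 1739737) = (-2391281 + 4108021)/(-1779202 + 1739737) = 1716740/(-39465) = 1716740*(-1/39465) = -343348/7893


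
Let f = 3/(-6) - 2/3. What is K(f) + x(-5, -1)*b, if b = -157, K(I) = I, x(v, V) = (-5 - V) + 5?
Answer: -949/6 ≈ -158.17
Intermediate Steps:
x(v, V) = -V
f = -7/6 (f = 3*(-⅙) - 2*⅓ = -½ - ⅔ = -7/6 ≈ -1.1667)
K(f) + x(-5, -1)*b = -7/6 - 1*(-1)*(-157) = -7/6 + 1*(-157) = -7/6 - 157 = -949/6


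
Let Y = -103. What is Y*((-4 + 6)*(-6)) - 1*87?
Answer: 1149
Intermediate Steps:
Y*((-4 + 6)*(-6)) - 1*87 = -103*(-4 + 6)*(-6) - 1*87 = -206*(-6) - 87 = -103*(-12) - 87 = 1236 - 87 = 1149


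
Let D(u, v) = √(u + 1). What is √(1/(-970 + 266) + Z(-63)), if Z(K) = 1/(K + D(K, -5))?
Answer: √11*√((-767 + I*√62)/(63 - I*√62))/88 ≈ 0.0074678 - 0.13079*I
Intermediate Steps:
D(u, v) = √(1 + u)
Z(K) = 1/(K + √(1 + K))
√(1/(-970 + 266) + Z(-63)) = √(1/(-970 + 266) + 1/(-63 + √(1 - 63))) = √(1/(-704) + 1/(-63 + √(-62))) = √(-1/704 + 1/(-63 + I*√62))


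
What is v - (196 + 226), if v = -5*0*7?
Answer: -422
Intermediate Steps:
v = 0 (v = 0*7 = 0)
v - (196 + 226) = 0 - (196 + 226) = 0 - 1*422 = 0 - 422 = -422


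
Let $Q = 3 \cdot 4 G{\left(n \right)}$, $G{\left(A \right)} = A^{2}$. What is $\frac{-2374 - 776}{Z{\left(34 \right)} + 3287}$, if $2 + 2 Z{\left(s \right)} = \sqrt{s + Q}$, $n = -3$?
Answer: $- \frac{6900600}{7198507} + \frac{1050 \sqrt{142}}{7198507} \approx -0.95688$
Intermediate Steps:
$Q = 108$ ($Q = 3 \cdot 4 \left(-3\right)^{2} = 12 \cdot 9 = 108$)
$Z{\left(s \right)} = -1 + \frac{\sqrt{108 + s}}{2}$ ($Z{\left(s \right)} = -1 + \frac{\sqrt{s + 108}}{2} = -1 + \frac{\sqrt{108 + s}}{2}$)
$\frac{-2374 - 776}{Z{\left(34 \right)} + 3287} = \frac{-2374 - 776}{\left(-1 + \frac{\sqrt{108 + 34}}{2}\right) + 3287} = - \frac{3150}{\left(-1 + \frac{\sqrt{142}}{2}\right) + 3287} = - \frac{3150}{3286 + \frac{\sqrt{142}}{2}}$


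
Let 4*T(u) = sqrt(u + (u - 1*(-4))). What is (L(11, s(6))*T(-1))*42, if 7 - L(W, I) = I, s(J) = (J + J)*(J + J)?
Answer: -2877*sqrt(2)/2 ≈ -2034.3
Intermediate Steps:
s(J) = 4*J**2 (s(J) = (2*J)*(2*J) = 4*J**2)
L(W, I) = 7 - I
T(u) = sqrt(4 + 2*u)/4 (T(u) = sqrt(u + (u - 1*(-4)))/4 = sqrt(u + (u + 4))/4 = sqrt(u + (4 + u))/4 = sqrt(4 + 2*u)/4)
(L(11, s(6))*T(-1))*42 = ((7 - 4*6**2)*(sqrt(4 + 2*(-1))/4))*42 = ((7 - 4*36)*(sqrt(4 - 2)/4))*42 = ((7 - 1*144)*(sqrt(2)/4))*42 = ((7 - 144)*(sqrt(2)/4))*42 = -137*sqrt(2)/4*42 = -2877*sqrt(2)/2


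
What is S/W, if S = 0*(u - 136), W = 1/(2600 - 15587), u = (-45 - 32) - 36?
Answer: 0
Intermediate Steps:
u = -113 (u = -77 - 36 = -113)
W = -1/12987 (W = 1/(-12987) = -1/12987 ≈ -7.7000e-5)
S = 0 (S = 0*(-113 - 136) = 0*(-249) = 0)
S/W = 0/(-1/12987) = 0*(-12987) = 0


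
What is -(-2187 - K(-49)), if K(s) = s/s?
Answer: 2188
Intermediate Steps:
K(s) = 1
-(-2187 - K(-49)) = -(-2187 - 1*1) = -(-2187 - 1) = -1*(-2188) = 2188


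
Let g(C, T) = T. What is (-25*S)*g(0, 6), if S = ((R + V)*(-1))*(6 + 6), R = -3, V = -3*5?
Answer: -32400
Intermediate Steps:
V = -15
S = 216 (S = ((-3 - 15)*(-1))*(6 + 6) = -18*(-1)*12 = 18*12 = 216)
(-25*S)*g(0, 6) = -25*216*6 = -5400*6 = -32400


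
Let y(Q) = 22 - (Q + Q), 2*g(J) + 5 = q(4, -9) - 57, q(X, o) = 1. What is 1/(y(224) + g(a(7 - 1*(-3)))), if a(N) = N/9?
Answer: -2/913 ≈ -0.0021906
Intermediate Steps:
a(N) = N/9 (a(N) = N*(⅑) = N/9)
g(J) = -61/2 (g(J) = -5/2 + (1 - 57)/2 = -5/2 + (½)*(-56) = -5/2 - 28 = -61/2)
y(Q) = 22 - 2*Q
1/(y(224) + g(a(7 - 1*(-3)))) = 1/((22 - 2*224) - 61/2) = 1/((22 - 448) - 61/2) = 1/(-426 - 61/2) = 1/(-913/2) = -2/913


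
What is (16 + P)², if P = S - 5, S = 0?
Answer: 121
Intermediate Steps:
P = -5 (P = 0 - 5 = -5)
(16 + P)² = (16 - 5)² = 11² = 121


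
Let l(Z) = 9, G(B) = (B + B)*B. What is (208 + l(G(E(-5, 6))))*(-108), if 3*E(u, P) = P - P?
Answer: -23436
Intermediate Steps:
E(u, P) = 0 (E(u, P) = (P - P)/3 = (1/3)*0 = 0)
G(B) = 2*B**2 (G(B) = (2*B)*B = 2*B**2)
(208 + l(G(E(-5, 6))))*(-108) = (208 + 9)*(-108) = 217*(-108) = -23436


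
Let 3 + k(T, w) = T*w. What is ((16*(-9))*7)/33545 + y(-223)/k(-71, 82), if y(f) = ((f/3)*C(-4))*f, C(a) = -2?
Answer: 663740762/117239775 ≈ 5.6614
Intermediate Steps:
k(T, w) = -3 + T*w
y(f) = -2*f**2/3 (y(f) = ((f/3)*(-2))*f = (-2*f/3)*f = -2*f**2/3)
((16*(-9))*7)/33545 + y(-223)/k(-71, 82) = ((16*(-9))*7)/33545 + (-2/3*(-223)**2)/(-3 - 71*82) = -144*7*(1/33545) + (-2/3*49729)/(-3 - 5822) = -1008*1/33545 - 99458/3/(-5825) = -1008/33545 - 99458/3*(-1/5825) = -1008/33545 + 99458/17475 = 663740762/117239775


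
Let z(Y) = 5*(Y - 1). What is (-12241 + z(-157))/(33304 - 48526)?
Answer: 13031/15222 ≈ 0.85606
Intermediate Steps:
z(Y) = -5 + 5*Y (z(Y) = 5*(-1 + Y) = -5 + 5*Y)
(-12241 + z(-157))/(33304 - 48526) = (-12241 + (-5 + 5*(-157)))/(33304 - 48526) = (-12241 + (-5 - 785))/(-15222) = (-12241 - 790)*(-1/15222) = -13031*(-1/15222) = 13031/15222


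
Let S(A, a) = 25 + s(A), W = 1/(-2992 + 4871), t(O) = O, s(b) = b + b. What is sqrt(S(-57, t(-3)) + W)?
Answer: I*sqrt(314225170)/1879 ≈ 9.434*I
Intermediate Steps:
s(b) = 2*b
W = 1/1879 ≈ 0.00053220
S(A, a) = 25 + 2*A
sqrt(S(-57, t(-3)) + W) = sqrt((25 + 2*(-57)) + 1/1879) = sqrt((25 - 114) + 1/1879) = sqrt(-89 + 1/1879) = sqrt(-167230/1879) = I*sqrt(314225170)/1879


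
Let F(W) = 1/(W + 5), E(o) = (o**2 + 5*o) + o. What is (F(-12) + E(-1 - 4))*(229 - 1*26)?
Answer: -1044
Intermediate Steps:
E(o) = o**2 + 6*o
F(W) = 1/(5 + W)
(F(-12) + E(-1 - 4))*(229 - 1*26) = (1/(5 - 12) + (-1 - 4)*(6 + (-1 - 4)))*(229 - 1*26) = (1/(-7) - 5*(6 - 5))*(229 - 26) = (-1/7 - 5*1)*203 = (-1/7 - 5)*203 = -36/7*203 = -1044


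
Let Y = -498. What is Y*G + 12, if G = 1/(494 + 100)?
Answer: 1105/99 ≈ 11.162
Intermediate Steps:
G = 1/594 ≈ 0.0016835
Y*G + 12 = -498*1/594 + 12 = -83/99 + 12 = 1105/99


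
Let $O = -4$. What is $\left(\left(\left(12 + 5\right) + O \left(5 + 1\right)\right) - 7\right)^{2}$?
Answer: $196$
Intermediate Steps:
$\left(\left(\left(12 + 5\right) + O \left(5 + 1\right)\right) - 7\right)^{2} = \left(\left(\left(12 + 5\right) - 4 \left(5 + 1\right)\right) - 7\right)^{2} = \left(\left(17 - 24\right) - 7\right)^{2} = \left(-7 - 7\right)^{2} = \left(-14\right)^{2} = 196$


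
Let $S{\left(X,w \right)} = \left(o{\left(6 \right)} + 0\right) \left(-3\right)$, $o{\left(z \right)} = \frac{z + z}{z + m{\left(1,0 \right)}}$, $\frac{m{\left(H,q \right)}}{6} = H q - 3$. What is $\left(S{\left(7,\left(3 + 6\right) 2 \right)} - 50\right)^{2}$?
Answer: $2209$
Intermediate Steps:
$m{\left(H,q \right)} = -18 + 6 H q$ ($m{\left(H,q \right)} = 6 \left(H q - 3\right) = 6 \left(-3 + H q\right) = -18 + 6 H q$)
$o{\left(z \right)} = \frac{2 z}{-18 + z}$ ($o{\left(z \right)} = \frac{z + z}{z - \left(18 - 0\right)} = \frac{2 z}{z + \left(-18 + 0\right)} = \frac{2 z}{z - 18} = \frac{2 z}{-18 + z}$)
$S{\left(X,w \right)} = 3$ ($S{\left(X,w \right)} = \left(2 \cdot 6 \frac{1}{-18 + 6} + 0\right) \left(-3\right) = \left(2 \cdot 6 \frac{1}{-12} + 0\right) \left(-3\right) = \left(2 \cdot 6 \left(- \frac{1}{12}\right) + 0\right) \left(-3\right) = \left(-1 + 0\right) \left(-3\right) = \left(-1\right) \left(-3\right) = 3$)
$\left(S{\left(7,\left(3 + 6\right) 2 \right)} - 50\right)^{2} = \left(3 - 50\right)^{2} = \left(-47\right)^{2} = 2209$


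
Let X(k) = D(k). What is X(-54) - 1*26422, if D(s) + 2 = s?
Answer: -26478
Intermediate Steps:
D(s) = -2 + s
X(k) = -2 + k
X(-54) - 1*26422 = (-2 - 54) - 1*26422 = -56 - 26422 = -26478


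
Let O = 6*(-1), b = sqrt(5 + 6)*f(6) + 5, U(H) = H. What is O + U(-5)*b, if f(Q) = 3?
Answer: -31 - 15*sqrt(11) ≈ -80.749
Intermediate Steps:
b = 5 + 3*sqrt(11) (b = sqrt(5 + 6)*3 + 5 = sqrt(11)*3 + 5 = 3*sqrt(11) + 5 = 5 + 3*sqrt(11) ≈ 14.950)
O = -6
O + U(-5)*b = -6 - 5*(5 + 3*sqrt(11)) = -6 + (-25 - 15*sqrt(11)) = -31 - 15*sqrt(11)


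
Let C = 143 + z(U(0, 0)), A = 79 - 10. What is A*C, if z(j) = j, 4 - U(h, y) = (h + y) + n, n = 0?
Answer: 10143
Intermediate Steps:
U(h, y) = 4 - h - y (U(h, y) = 4 - ((h + y) + 0) = 4 - (h + y) = 4 + (-h - y) = 4 - h - y)
A = 69
C = 147 (C = 143 + (4 - 1*0 - 1*0) = 143 + (4 + 0 + 0) = 143 + 4 = 147)
A*C = 69*147 = 10143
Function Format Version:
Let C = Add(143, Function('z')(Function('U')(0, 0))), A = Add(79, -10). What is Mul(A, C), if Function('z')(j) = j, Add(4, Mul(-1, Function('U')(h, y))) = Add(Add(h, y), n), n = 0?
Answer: 10143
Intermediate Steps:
Function('U')(h, y) = Add(4, Mul(-1, h), Mul(-1, y)) (Function('U')(h, y) = Add(4, Mul(-1, Add(Add(h, y), 0))) = Add(4, Mul(-1, Add(h, y))) = Add(4, Add(Mul(-1, h), Mul(-1, y))) = Add(4, Mul(-1, h), Mul(-1, y)))
A = 69
C = 147 (C = Add(143, Add(4, Mul(-1, 0), Mul(-1, 0))) = Add(143, Add(4, 0, 0)) = Add(143, 4) = 147)
Mul(A, C) = Mul(69, 147) = 10143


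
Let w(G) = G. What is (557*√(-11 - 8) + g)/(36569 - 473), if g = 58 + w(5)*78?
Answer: 7/564 + 557*I*√19/36096 ≈ 0.012411 + 0.067263*I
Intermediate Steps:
g = 448 (g = 58 + 5*78 = 58 + 390 = 448)
(557*√(-11 - 8) + g)/(36569 - 473) = (557*√(-11 - 8) + 448)/(36569 - 473) = (557*√(-19) + 448)/36096 = (557*(I*√19) + 448)*(1/36096) = (557*I*√19 + 448)*(1/36096) = (448 + 557*I*√19)*(1/36096) = 7/564 + 557*I*√19/36096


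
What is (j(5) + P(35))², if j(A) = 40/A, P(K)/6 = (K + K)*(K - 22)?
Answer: 29899024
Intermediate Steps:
P(K) = 12*K*(-22 + K) (P(K) = 6*((K + K)*(K - 22)) = 6*((2*K)*(-22 + K)) = 6*(2*K*(-22 + K)) = 12*K*(-22 + K))
(j(5) + P(35))² = (40/5 + 12*35*(-22 + 35))² = (40*(⅕) + 12*35*13)² = (8 + 5460)² = 5468² = 29899024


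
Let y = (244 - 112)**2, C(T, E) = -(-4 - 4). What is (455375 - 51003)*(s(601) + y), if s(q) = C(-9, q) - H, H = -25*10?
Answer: 7150105704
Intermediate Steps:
C(T, E) = 8 (C(T, E) = -1*(-8) = 8)
H = -250
s(q) = 258 (s(q) = 8 - 1*(-250) = 8 + 250 = 258)
y = 17424 (y = 132**2 = 17424)
(455375 - 51003)*(s(601) + y) = (455375 - 51003)*(258 + 17424) = 404372*17682 = 7150105704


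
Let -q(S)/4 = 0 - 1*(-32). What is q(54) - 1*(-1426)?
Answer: 1298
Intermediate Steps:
q(S) = -128 (q(S) = -4*(0 - 1*(-32)) = -4*(0 + 32) = -4*32 = -128)
q(54) - 1*(-1426) = -128 - 1*(-1426) = -128 + 1426 = 1298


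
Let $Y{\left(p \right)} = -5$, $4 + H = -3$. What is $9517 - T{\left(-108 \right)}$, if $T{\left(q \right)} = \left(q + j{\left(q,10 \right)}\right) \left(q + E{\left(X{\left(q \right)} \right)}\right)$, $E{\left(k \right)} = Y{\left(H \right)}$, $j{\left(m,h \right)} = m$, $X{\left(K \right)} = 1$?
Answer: $-14891$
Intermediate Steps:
$H = -7$ ($H = -4 - 3 = -7$)
$E{\left(k \right)} = -5$
$T{\left(q \right)} = 2 q \left(-5 + q\right)$ ($T{\left(q \right)} = \left(q + q\right) \left(q - 5\right) = 2 q \left(-5 + q\right)$)
$9517 - T{\left(-108 \right)} = 9517 - 2 \left(-108\right) \left(-5 - 108\right) = 9517 - 2 \left(-108\right) \left(-113\right) = 9517 - 24408 = -14891$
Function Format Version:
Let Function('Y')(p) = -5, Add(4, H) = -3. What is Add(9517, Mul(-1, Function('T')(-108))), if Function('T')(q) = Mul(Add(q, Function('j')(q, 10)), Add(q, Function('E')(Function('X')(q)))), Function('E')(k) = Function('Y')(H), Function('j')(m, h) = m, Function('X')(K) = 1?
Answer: -14891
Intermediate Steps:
H = -7 (H = Add(-4, -3) = -7)
Function('E')(k) = -5
Function('T')(q) = Mul(2, q, Add(-5, q)) (Function('T')(q) = Mul(Add(q, q), Add(q, -5)) = Mul(Mul(2, q), Add(-5, q)) = Mul(2, q, Add(-5, q)))
Add(9517, Mul(-1, Function('T')(-108))) = Add(9517, Mul(-1, Mul(2, -108, Add(-5, -108)))) = Add(9517, Mul(-1, Mul(2, -108, -113))) = Add(9517, Mul(-1, 24408)) = Add(9517, -24408) = -14891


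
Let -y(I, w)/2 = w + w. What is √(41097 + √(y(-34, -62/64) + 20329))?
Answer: √(164388 + √325326)/2 ≈ 203.08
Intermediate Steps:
y(I, w) = -4*w (y(I, w) = -2*(w + w) = -4*w)
√(41097 + √(y(-34, -62/64) + 20329)) = √(41097 + √(-(-248)/64 + 20329)) = √(41097 + √(-4*(-31/32) + 20329)) = √(41097 + √(31/8 + 20329)) = √(41097 + √(162663/8)) = √(41097 + √325326/4)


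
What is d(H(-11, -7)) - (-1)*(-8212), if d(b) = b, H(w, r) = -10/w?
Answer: -90322/11 ≈ -8211.1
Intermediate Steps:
d(H(-11, -7)) - (-1)*(-8212) = -10/(-11) - (-1)*(-8212) = -10*(-1/11) - 1*8212 = 10/11 - 8212 = -90322/11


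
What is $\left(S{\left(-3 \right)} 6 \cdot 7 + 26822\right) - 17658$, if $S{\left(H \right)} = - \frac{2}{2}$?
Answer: $9122$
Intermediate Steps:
$S{\left(H \right)} = -1$ ($S{\left(H \right)} = \left(-2\right) \frac{1}{2} = -1$)
$\left(S{\left(-3 \right)} 6 \cdot 7 + 26822\right) - 17658 = \left(\left(-1\right) 6 \cdot 7 + 26822\right) - 17658 = \left(\left(-6\right) 7 + 26822\right) - 17658 = \left(-42 + 26822\right) - 17658 = 26780 - 17658 = 9122$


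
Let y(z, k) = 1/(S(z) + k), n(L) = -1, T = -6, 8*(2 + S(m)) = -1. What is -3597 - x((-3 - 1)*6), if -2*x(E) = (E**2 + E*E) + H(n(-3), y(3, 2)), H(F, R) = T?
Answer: -3024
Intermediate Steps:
S(m) = -17/8 (S(m) = -2 + (1/8)*(-1) = -2 - 1/8 = -17/8)
y(z, k) = 1/(-17/8 + k)
H(F, R) = -6
x(E) = 3 - E**2 (x(E) = -((E**2 + E*E) - 6)/2 = -((E**2 + E**2) - 6)/2 = -(2*E**2 - 6)/2 = -(-6 + 2*E**2)/2 = 3 - E**2)
-3597 - x((-3 - 1)*6) = -3597 - (3 - ((-3 - 1)*6)**2) = -3597 - (3 - (-4*6)**2) = -3597 - (3 - 1*(-24)**2) = -3597 - (3 - 1*576) = -3597 - (3 - 576) = -3597 - 1*(-573) = -3597 + 573 = -3024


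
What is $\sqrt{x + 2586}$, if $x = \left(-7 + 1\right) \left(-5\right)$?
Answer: $2 \sqrt{654} \approx 51.147$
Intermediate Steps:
$x = 30$ ($x = \left(-6\right) \left(-5\right) = 30$)
$\sqrt{x + 2586} = \sqrt{30 + 2586} = \sqrt{2616} = 2 \sqrt{654}$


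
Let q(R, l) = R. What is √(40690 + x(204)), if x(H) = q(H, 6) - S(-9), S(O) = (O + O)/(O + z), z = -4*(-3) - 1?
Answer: √40903 ≈ 202.24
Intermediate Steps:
z = 11 (z = 12 - 1 = 11)
S(O) = 2*O/(11 + O) (S(O) = (O + O)/(O + 11) = (2*O)/(11 + O) = 2*O/(11 + O))
x(H) = 9 + H (x(H) = H - 2*(-9)/(11 - 9) = H - 2*(-9)/2 = H - 1*(-9) = H + 9 = 9 + H)
√(40690 + x(204)) = √(40690 + (9 + 204)) = √(40690 + 213) = √40903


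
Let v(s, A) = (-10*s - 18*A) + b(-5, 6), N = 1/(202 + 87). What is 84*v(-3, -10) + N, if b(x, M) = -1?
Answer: 5073685/289 ≈ 17556.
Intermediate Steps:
N = 1/289 ≈ 0.0034602
v(s, A) = -1 - 18*A - 10*s (v(s, A) = (-10*s - 18*A) - 1 = (-18*A - 10*s) - 1 = -1 - 18*A - 10*s)
84*v(-3, -10) + N = 84*(-1 - 18*(-10) - 10*(-3)) + 1/289 = 84*(-1 + 180 + 30) + 1/289 = 84*209 + 1/289 = 17556 + 1/289 = 5073685/289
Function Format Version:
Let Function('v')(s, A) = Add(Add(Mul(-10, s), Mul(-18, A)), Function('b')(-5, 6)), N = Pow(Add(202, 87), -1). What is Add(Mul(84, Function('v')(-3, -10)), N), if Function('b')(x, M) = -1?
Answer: Rational(5073685, 289) ≈ 17556.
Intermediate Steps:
N = Rational(1, 289) (N = Pow(289, -1) = Rational(1, 289) ≈ 0.0034602)
Function('v')(s, A) = Add(-1, Mul(-18, A), Mul(-10, s)) (Function('v')(s, A) = Add(Add(Mul(-10, s), Mul(-18, A)), -1) = Add(Add(Mul(-18, A), Mul(-10, s)), -1) = Add(-1, Mul(-18, A), Mul(-10, s)))
Add(Mul(84, Function('v')(-3, -10)), N) = Add(Mul(84, Add(-1, Mul(-18, -10), Mul(-10, -3))), Rational(1, 289)) = Add(Mul(84, Add(-1, 180, 30)), Rational(1, 289)) = Add(Mul(84, 209), Rational(1, 289)) = Add(17556, Rational(1, 289)) = Rational(5073685, 289)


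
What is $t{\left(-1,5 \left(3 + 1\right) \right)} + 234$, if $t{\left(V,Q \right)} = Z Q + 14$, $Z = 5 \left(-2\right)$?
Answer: $48$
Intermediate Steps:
$Z = -10$
$t{\left(V,Q \right)} = 14 - 10 Q$ ($t{\left(V,Q \right)} = - 10 Q + 14 = 14 - 10 Q$)
$t{\left(-1,5 \left(3 + 1\right) \right)} + 234 = \left(14 - 10 \cdot 5 \left(3 + 1\right)\right) + 234 = \left(14 - 10 \cdot 5 \cdot 4\right) + 234 = \left(14 - 200\right) + 234 = -186 + 234 = 48$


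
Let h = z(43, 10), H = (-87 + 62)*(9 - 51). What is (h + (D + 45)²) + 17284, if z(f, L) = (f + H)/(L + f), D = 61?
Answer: 1512653/53 ≈ 28541.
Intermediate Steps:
H = 1050 (H = -25*(-42) = 1050)
z(f, L) = (1050 + f)/(L + f) (z(f, L) = (f + 1050)/(L + f) = (1050 + f)/(L + f))
h = 1093/53 (h = (1050 + 43)/(10 + 43) = 1093/53 ≈ 20.623)
(h + (D + 45)²) + 17284 = (1093/53 + (61 + 45)²) + 17284 = (1093/53 + 106²) + 17284 = (1093/53 + 11236) + 17284 = 596601/53 + 17284 = 1512653/53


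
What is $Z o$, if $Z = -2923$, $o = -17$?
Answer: $49691$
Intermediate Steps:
$Z o = \left(-2923\right) \left(-17\right) = 49691$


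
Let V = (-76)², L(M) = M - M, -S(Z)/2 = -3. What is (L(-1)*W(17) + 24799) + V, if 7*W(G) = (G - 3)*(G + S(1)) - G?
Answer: 30575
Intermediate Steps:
S(Z) = 6 (S(Z) = -2*(-3) = 6)
L(M) = 0
W(G) = -G/7 + (-3 + G)*(6 + G)/7 (W(G) = ((G - 3)*(G + 6) - G)/7 = ((-3 + G)*(6 + G) - G)/7 = (-G + (-3 + G)*(6 + G))/7 = -G/7 + (-3 + G)*(6 + G)/7)
V = 5776
(L(-1)*W(17) + 24799) + V = (0*(-18/7 + (⅐)*17² + (2/7)*17) + 24799) + 5776 = (0*(-18/7 + (⅐)*289 + 34/7) + 24799) + 5776 = (0*(-18/7 + 289/7 + 34/7) + 24799) + 5776 = (0*(305/7) + 24799) + 5776 = (0 + 24799) + 5776 = 24799 + 5776 = 30575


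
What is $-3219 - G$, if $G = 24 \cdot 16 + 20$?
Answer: $-3623$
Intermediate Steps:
$G = 404$ ($G = 384 + 20 = 404$)
$-3219 - G = -3219 - 404 = -3623$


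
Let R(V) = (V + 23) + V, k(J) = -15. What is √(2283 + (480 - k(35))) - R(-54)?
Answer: 85 + √2778 ≈ 137.71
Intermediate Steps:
R(V) = 23 + 2*V (R(V) = (23 + V) + V = 23 + 2*V)
√(2283 + (480 - k(35))) - R(-54) = √(2283 + (480 - 1*(-15))) - (23 + 2*(-54)) = √(2283 + (480 + 15)) - (23 - 108) = √(2283 + 495) - 1*(-85) = √2778 + 85 = 85 + √2778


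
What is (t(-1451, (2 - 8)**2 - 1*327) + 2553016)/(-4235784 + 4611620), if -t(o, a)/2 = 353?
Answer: 1276155/187918 ≈ 6.7910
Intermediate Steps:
t(o, a) = -706 (t(o, a) = -2*353 = -706)
(t(-1451, (2 - 8)**2 - 1*327) + 2553016)/(-4235784 + 4611620) = (-706 + 2553016)/(-4235784 + 4611620) = 2552310/375836 = 2552310*(1/375836) = 1276155/187918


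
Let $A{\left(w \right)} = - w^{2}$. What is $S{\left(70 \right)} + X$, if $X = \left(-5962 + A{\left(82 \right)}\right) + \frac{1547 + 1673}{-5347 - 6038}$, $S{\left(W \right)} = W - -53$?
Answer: $- \frac{1243765}{99} \approx -12563.0$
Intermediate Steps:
$S{\left(W \right)} = 53 + W$ ($S{\left(W \right)} = W + 53 = 53 + W$)
$X = - \frac{1255942}{99}$ ($X = \left(-5962 - 82^{2}\right) + \frac{1547 + 1673}{-5347 - 6038} = \left(-5962 - 6724\right) + \frac{3220}{-11385} = \left(-5962 - 6724\right) + 3220 \left(- \frac{1}{11385}\right) = -12686 - \frac{28}{99} = - \frac{1255942}{99} \approx -12686.0$)
$S{\left(70 \right)} + X = \left(53 + 70\right) - \frac{1255942}{99} = 123 - \frac{1255942}{99} = - \frac{1243765}{99}$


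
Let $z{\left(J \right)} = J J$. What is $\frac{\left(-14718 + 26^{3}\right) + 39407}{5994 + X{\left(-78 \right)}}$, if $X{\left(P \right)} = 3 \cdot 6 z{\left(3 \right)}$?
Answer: $\frac{42265}{6156} \approx 6.8657$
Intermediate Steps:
$z{\left(J \right)} = J^{2}$
$X{\left(P \right)} = 162$ ($X{\left(P \right)} = 3 \cdot 6 \cdot 3^{2} = 18 \cdot 9 = 162$)
$\frac{\left(-14718 + 26^{3}\right) + 39407}{5994 + X{\left(-78 \right)}} = \frac{\left(-14718 + 26^{3}\right) + 39407}{5994 + 162} = \frac{\left(-14718 + 17576\right) + 39407}{6156} = \left(2858 + 39407\right) \frac{1}{6156} = 42265 \cdot \frac{1}{6156} = \frac{42265}{6156}$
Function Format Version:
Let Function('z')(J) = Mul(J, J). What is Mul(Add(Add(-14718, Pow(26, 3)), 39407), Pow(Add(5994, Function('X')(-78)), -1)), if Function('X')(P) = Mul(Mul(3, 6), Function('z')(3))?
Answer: Rational(42265, 6156) ≈ 6.8657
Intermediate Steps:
Function('z')(J) = Pow(J, 2)
Function('X')(P) = 162 (Function('X')(P) = Mul(Mul(3, 6), Pow(3, 2)) = Mul(18, 9) = 162)
Mul(Add(Add(-14718, Pow(26, 3)), 39407), Pow(Add(5994, Function('X')(-78)), -1)) = Mul(Add(Add(-14718, Pow(26, 3)), 39407), Pow(Add(5994, 162), -1)) = Mul(Add(Add(-14718, 17576), 39407), Pow(6156, -1)) = Mul(Add(2858, 39407), Rational(1, 6156)) = Mul(42265, Rational(1, 6156)) = Rational(42265, 6156)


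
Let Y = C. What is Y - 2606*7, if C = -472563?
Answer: -490805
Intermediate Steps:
Y = -472563
Y - 2606*7 = -472563 - 2606*7 = -472563 - 18242 = -490805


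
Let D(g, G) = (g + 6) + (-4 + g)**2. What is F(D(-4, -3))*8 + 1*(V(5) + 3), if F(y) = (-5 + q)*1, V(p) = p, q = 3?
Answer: -8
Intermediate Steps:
D(g, G) = 6 + g + (-4 + g)**2 (D(g, G) = (6 + g) + (-4 + g)**2 = 6 + g + (-4 + g)**2)
F(y) = -2 (F(y) = (-5 + 3)*1 = -2*1 = -2)
F(D(-4, -3))*8 + 1*(V(5) + 3) = -2*8 + 1*(5 + 3) = -16 + 1*8 = -16 + 8 = -8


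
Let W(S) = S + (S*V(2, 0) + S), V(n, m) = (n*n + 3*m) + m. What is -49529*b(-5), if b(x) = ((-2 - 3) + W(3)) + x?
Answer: -396232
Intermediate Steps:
V(n, m) = n² + 4*m (V(n, m) = (n² + 3*m) + m = n² + 4*m)
W(S) = 6*S (W(S) = S + (S*(2² + 4*0) + S) = S + (S*(4 + 0) + S) = S + (S*4 + S) = S + (4*S + S) = S + 5*S = 6*S)
b(x) = 13 + x (b(x) = ((-2 - 3) + 6*3) + x = (-5 + 18) + x = 13 + x)
-49529*b(-5) = -49529*(13 - 5) = -49529*8 = -396232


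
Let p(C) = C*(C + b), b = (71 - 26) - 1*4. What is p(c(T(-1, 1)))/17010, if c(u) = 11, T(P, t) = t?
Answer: 286/8505 ≈ 0.033627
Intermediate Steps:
b = 41 (b = 45 - 4 = 41)
p(C) = C*(41 + C) (p(C) = C*(C + 41) = C*(41 + C))
p(c(T(-1, 1)))/17010 = (11*(41 + 11))/17010 = (11*52)*(1/17010) = 572*(1/17010) = 286/8505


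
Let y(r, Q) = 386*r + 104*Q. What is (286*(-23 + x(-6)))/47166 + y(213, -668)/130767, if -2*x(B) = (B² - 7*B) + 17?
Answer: -96927485/293702682 ≈ -0.33002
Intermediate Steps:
y(r, Q) = 104*Q + 386*r
x(B) = -17/2 - B²/2 + 7*B/2 (x(B) = -((B² - 7*B) + 17)/2 = -(17 + B² - 7*B)/2 = -17/2 - B²/2 + 7*B/2)
(286*(-23 + x(-6)))/47166 + y(213, -668)/130767 = (286*(-23 + (-17/2 - ½*(-6)² + (7/2)*(-6))))/47166 + (104*(-668) + 386*213)/130767 = (286*(-23 + (-17/2 - ½*36 - 21)))*(1/47166) + (-69472 + 82218)*(1/130767) = (286*(-23 + (-17/2 - 18 - 21)))*(1/47166) + 12746*(1/130767) = (286*(-23 - 95/2))*(1/47166) + 12746/130767 = (286*(-141/2))*(1/47166) + 12746/130767 = -20163*1/47166 + 12746/130767 = -6721/15722 + 12746/130767 = -96927485/293702682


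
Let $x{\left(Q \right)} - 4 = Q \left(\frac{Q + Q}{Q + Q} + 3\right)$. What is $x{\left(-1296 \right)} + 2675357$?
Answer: $2670177$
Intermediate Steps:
$x{\left(Q \right)} = 4 + 4 Q$ ($x{\left(Q \right)} = 4 + Q \left(\frac{Q + Q}{Q + Q} + 3\right) = 4 + Q \left(\frac{2 Q}{2 Q} + 3\right) = 4 + Q \left(2 Q \frac{1}{2 Q} + 3\right) = 4 + Q \left(1 + 3\right) = 4 + Q 4 = 4 + 4 Q$)
$x{\left(-1296 \right)} + 2675357 = \left(4 + 4 \left(-1296\right)\right) + 2675357 = \left(4 - 5184\right) + 2675357 = -5180 + 2675357 = 2670177$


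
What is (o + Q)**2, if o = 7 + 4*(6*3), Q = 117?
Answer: 38416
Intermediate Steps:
o = 79 (o = 7 + 4*18 = 7 + 72 = 79)
(o + Q)**2 = (79 + 117)**2 = 196**2 = 38416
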